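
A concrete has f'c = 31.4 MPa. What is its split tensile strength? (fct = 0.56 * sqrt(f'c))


fct = 0.56 * sqrt(31.4)
= 0.56 * 5.604
= 3.138 MPa

3.138


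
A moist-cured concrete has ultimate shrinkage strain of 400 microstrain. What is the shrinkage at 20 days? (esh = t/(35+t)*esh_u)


esh(20) = 20 / (35 + 20) * 400
= 20 / 55 * 400
= 145.5 microstrain

145.5


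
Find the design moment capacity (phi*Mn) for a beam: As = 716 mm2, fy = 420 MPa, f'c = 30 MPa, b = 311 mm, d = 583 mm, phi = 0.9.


a = As * fy / (0.85 * f'c * b)
= 716 * 420 / (0.85 * 30 * 311)
= 37.9194 mm
Mn = As * fy * (d - a/2) / 10^6
= 169.6182 kN-m
phi*Mn = 0.9 * 169.6182 = 152.66 kN-m

152.66


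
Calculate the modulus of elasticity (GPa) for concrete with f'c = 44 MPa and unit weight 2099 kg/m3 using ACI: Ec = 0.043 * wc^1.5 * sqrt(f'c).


Ec = 0.043 * 2099^1.5 * sqrt(44) / 1000
= 27.43 GPa

27.43


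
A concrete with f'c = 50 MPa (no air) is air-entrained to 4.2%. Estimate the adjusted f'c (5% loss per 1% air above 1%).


Strength loss = (4.2 - 1) * 5 = 16.0%
f'c = 50 * (1 - 16.0/100)
= 42.0 MPa

42.0


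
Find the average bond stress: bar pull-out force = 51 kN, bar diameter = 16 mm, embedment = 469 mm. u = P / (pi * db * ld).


u = P / (pi * db * ld)
= 51 * 1000 / (pi * 16 * 469)
= 2.163 MPa

2.163


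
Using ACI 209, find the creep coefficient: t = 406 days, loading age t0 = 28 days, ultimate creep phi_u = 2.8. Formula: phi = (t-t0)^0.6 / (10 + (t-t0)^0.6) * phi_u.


dt = 406 - 28 = 378
phi = 378^0.6 / (10 + 378^0.6) * 2.8
= 2.18

2.18


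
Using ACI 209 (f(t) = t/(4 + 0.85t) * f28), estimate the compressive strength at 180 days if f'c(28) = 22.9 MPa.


f(180) = 180 / (4 + 0.85 * 180) * 22.9
= 180 / 157.0 * 22.9
= 26.25 MPa

26.25


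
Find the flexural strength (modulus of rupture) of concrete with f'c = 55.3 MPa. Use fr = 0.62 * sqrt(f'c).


fr = 0.62 * sqrt(55.3)
= 4.611 MPa

4.611


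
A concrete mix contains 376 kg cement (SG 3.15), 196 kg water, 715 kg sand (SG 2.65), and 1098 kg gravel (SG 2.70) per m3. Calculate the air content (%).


Vol cement = 376 / (3.15 * 1000) = 0.119365 m3
Vol water = 196 / 1000 = 0.196 m3
Vol sand = 715 / (2.65 * 1000) = 0.269811 m3
Vol gravel = 1098 / (2.70 * 1000) = 0.406667 m3
Total solid + water volume = 0.991843 m3
Air = (1 - 0.991843) * 100 = 0.82%

0.82


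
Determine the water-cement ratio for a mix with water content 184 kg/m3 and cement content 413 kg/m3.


w/c = water / cement
w/c = 184 / 413 = 0.446

0.446


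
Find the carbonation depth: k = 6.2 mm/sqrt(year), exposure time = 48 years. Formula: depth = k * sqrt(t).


depth = k * sqrt(t)
= 6.2 * sqrt(48)
= 42.95 mm

42.95


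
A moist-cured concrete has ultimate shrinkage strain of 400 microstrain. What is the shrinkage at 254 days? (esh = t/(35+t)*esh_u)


esh(254) = 254 / (35 + 254) * 400
= 254 / 289 * 400
= 351.6 microstrain

351.6


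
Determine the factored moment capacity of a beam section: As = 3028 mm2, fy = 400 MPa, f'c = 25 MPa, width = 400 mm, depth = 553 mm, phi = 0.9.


a = As * fy / (0.85 * f'c * b)
= 3028 * 400 / (0.85 * 25 * 400)
= 142.4941 mm
Mn = As * fy * (d - a/2) / 10^6
= 583.4992 kN-m
phi*Mn = 0.9 * 583.4992 = 525.15 kN-m

525.15


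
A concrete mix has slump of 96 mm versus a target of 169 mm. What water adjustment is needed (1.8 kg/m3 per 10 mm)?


Difference = 169 - 96 = 73 mm
Water adjustment = 73 * 1.8 / 10 = 13.1 kg/m3

13.1


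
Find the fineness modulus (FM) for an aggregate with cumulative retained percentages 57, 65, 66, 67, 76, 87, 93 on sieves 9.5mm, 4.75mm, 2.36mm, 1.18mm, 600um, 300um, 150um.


FM = sum(cumulative % retained) / 100
= 511 / 100
= 5.11

5.11


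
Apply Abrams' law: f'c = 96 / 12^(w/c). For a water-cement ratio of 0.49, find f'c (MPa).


f'c = 96 / 12^0.49
= 96 / 3.379
= 28.41 MPa

28.41


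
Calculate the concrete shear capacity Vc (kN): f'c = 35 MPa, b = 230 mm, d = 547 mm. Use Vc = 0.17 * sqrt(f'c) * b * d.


Vc = 0.17 * sqrt(35) * 230 * 547 / 1000
= 126.53 kN

126.53


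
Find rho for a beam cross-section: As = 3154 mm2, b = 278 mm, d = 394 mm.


rho = As / (b * d)
= 3154 / (278 * 394)
= 0.0288

0.0288


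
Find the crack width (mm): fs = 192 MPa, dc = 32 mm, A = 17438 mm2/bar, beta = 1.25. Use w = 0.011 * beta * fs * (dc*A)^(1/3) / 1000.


w = 0.011 * beta * fs * (dc * A)^(1/3) / 1000
= 0.011 * 1.25 * 192 * (32 * 17438)^(1/3) / 1000
= 0.217 mm

0.217


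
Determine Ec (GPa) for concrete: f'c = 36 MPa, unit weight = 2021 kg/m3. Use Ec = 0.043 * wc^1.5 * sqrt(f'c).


Ec = 0.043 * 2021^1.5 * sqrt(36) / 1000
= 23.44 GPa

23.44


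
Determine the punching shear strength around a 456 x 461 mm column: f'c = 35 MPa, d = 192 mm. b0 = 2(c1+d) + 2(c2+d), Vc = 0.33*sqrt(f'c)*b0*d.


b0 = 2*(456 + 192) + 2*(461 + 192) = 2602 mm
Vc = 0.33 * sqrt(35) * 2602 * 192 / 1000
= 975.34 kN

975.34


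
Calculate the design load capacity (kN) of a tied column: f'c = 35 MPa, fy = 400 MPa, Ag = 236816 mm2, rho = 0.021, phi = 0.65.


Ast = rho * Ag = 0.021 * 236816 = 4973.136 mm2
phi*Pn = 0.65 * 0.80 * (0.85 * 35 * (236816 - 4973.136) + 400 * 4973.136) / 1000
= 4621.02 kN

4621.02


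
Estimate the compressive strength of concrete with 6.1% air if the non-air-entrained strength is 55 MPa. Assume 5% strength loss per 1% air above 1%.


Strength loss = (6.1 - 1) * 5 = 25.5%
f'c = 55 * (1 - 25.5/100)
= 40.98 MPa

40.98


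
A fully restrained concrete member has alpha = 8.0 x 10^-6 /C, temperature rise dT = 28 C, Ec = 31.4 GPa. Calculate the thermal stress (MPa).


sigma = alpha * dT * Ec
= 8.0e-6 * 28 * 31.4 * 1000
= 7.034 MPa

7.034


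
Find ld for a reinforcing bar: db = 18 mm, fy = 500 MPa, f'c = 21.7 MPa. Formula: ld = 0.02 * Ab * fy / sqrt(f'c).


Ab = pi * 18^2 / 4 = 254.469 mm2
ld = 0.02 * 254.469 * 500 / sqrt(21.7)
= 546.3 mm

546.3


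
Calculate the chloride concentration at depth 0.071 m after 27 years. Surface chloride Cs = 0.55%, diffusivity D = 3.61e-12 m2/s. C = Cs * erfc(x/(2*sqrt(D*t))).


t_seconds = 27 * 365.25 * 24 * 3600 = 852055200.0 s
arg = 0.071 / (2 * sqrt(3.61e-12 * 852055200.0))
= 0.6401
erfc(0.6401) = 0.3653
C = 0.55 * 0.3653 = 0.2009%

0.2009


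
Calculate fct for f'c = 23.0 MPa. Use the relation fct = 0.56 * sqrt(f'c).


fct = 0.56 * sqrt(23.0)
= 0.56 * 4.796
= 2.686 MPa

2.686


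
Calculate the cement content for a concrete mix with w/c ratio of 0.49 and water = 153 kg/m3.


Cement = water / (w/c)
= 153 / 0.49
= 312.2 kg/m3

312.2


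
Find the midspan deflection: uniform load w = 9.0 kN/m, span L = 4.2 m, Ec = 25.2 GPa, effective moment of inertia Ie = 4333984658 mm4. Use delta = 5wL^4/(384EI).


Convert: L = 4.2 m = 4200 mm, Ec = 25.2 GPa = 25200 MPa
delta = 5 * 9.0 * 4200^4 / (384 * 25200 * 4333984658)
= 0.33 mm

0.33


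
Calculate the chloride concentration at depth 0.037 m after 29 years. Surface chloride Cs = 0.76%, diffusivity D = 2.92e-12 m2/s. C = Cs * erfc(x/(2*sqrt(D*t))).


t_seconds = 29 * 365.25 * 24 * 3600 = 915170400.0 s
arg = 0.037 / (2 * sqrt(2.92e-12 * 915170400.0))
= 0.3579
erfc(0.3579) = 0.6128
C = 0.76 * 0.6128 = 0.4657%

0.4657


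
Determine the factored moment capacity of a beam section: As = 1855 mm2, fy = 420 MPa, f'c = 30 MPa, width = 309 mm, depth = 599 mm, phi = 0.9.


a = As * fy / (0.85 * f'c * b)
= 1855 * 420 / (0.85 * 30 * 309)
= 98.8768 mm
Mn = As * fy * (d - a/2) / 10^6
= 428.1634 kN-m
phi*Mn = 0.9 * 428.1634 = 385.35 kN-m

385.35


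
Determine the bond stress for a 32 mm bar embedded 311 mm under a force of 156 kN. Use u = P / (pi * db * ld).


u = P / (pi * db * ld)
= 156 * 1000 / (pi * 32 * 311)
= 4.99 MPa

4.99


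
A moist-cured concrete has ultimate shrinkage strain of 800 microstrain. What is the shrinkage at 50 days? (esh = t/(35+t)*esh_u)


esh(50) = 50 / (35 + 50) * 800
= 50 / 85 * 800
= 470.6 microstrain

470.6


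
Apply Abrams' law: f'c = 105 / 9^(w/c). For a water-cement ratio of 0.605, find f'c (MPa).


f'c = 105 / 9^0.605
= 105 / 3.778
= 27.79 MPa

27.79


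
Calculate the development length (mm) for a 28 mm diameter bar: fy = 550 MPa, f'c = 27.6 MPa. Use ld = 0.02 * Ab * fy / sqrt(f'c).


Ab = pi * 28^2 / 4 = 615.752 mm2
ld = 0.02 * 615.752 * 550 / sqrt(27.6)
= 1289.3 mm

1289.3


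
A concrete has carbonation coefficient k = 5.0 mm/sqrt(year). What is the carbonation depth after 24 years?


depth = k * sqrt(t)
= 5.0 * sqrt(24)
= 24.49 mm

24.49


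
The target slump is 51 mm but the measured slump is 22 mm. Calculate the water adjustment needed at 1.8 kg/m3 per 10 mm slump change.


Difference = 51 - 22 = 29 mm
Water adjustment = 29 * 1.8 / 10 = 5.2 kg/m3

5.2


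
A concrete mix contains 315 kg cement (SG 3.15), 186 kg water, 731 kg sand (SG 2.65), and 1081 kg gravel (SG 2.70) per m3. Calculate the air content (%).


Vol cement = 315 / (3.15 * 1000) = 0.1 m3
Vol water = 186 / 1000 = 0.186 m3
Vol sand = 731 / (2.65 * 1000) = 0.275849 m3
Vol gravel = 1081 / (2.70 * 1000) = 0.40037 m3
Total solid + water volume = 0.962219 m3
Air = (1 - 0.962219) * 100 = 3.78%

3.78


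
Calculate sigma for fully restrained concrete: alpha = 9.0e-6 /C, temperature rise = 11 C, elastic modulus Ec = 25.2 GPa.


sigma = alpha * dT * Ec
= 9.0e-6 * 11 * 25.2 * 1000
= 2.495 MPa

2.495


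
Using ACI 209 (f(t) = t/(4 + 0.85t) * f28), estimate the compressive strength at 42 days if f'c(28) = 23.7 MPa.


f(42) = 42 / (4 + 0.85 * 42) * 23.7
= 42 / 39.7 * 23.7
= 25.07 MPa

25.07


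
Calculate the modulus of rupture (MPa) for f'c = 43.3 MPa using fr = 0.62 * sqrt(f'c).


fr = 0.62 * sqrt(43.3)
= 4.08 MPa

4.08


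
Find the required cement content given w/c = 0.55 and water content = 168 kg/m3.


Cement = water / (w/c)
= 168 / 0.55
= 305.5 kg/m3

305.5


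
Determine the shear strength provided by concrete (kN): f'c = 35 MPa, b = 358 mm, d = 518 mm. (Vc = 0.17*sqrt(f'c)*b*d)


Vc = 0.17 * sqrt(35) * 358 * 518 / 1000
= 186.51 kN

186.51


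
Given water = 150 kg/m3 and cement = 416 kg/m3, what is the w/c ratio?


w/c = water / cement
w/c = 150 / 416 = 0.361

0.361


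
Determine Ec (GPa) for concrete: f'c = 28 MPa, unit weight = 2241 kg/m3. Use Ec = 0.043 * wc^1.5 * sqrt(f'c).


Ec = 0.043 * 2241^1.5 * sqrt(28) / 1000
= 24.14 GPa

24.14


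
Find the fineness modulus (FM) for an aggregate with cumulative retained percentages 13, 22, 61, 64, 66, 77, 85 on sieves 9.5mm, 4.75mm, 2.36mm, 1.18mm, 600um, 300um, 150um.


FM = sum(cumulative % retained) / 100
= 388 / 100
= 3.88

3.88


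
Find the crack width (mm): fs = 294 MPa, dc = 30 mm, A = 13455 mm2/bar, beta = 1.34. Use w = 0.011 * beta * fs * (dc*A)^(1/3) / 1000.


w = 0.011 * beta * fs * (dc * A)^(1/3) / 1000
= 0.011 * 1.34 * 294 * (30 * 13455)^(1/3) / 1000
= 0.32 mm

0.32


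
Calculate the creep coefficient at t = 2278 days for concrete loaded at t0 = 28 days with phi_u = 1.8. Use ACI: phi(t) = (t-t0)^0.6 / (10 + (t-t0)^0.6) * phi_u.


dt = 2278 - 28 = 2250
phi = 2250^0.6 / (10 + 2250^0.6) * 1.8
= 1.64

1.64


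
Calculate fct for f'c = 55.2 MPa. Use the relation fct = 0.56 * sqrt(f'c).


fct = 0.56 * sqrt(55.2)
= 0.56 * 7.43
= 4.161 MPa

4.161


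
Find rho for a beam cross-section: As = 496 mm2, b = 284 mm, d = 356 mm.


rho = As / (b * d)
= 496 / (284 * 356)
= 0.0049

0.0049


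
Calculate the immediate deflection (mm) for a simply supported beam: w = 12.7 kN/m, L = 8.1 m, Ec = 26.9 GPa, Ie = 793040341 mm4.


Convert: L = 8.1 m = 8100 mm, Ec = 26.9 GPa = 26900 MPa
delta = 5 * 12.7 * 8100^4 / (384 * 26900 * 793040341)
= 33.37 mm

33.37


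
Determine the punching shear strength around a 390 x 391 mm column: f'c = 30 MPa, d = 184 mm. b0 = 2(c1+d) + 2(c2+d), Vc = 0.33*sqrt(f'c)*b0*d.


b0 = 2*(390 + 184) + 2*(391 + 184) = 2298 mm
Vc = 0.33 * sqrt(30) * 2298 * 184 / 1000
= 764.26 kN

764.26


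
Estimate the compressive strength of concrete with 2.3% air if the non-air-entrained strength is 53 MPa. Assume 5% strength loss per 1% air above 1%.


Strength loss = (2.3 - 1) * 5 = 6.5%
f'c = 53 * (1 - 6.5/100)
= 49.55 MPa

49.55


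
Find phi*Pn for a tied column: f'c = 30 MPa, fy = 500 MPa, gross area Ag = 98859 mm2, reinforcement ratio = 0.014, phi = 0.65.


Ast = rho * Ag = 0.014 * 98859 = 1384.026 mm2
phi*Pn = 0.65 * 0.80 * (0.85 * 30 * (98859 - 1384.026) + 500 * 1384.026) / 1000
= 1652.36 kN

1652.36


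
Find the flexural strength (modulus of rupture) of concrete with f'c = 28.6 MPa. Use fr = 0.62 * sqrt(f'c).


fr = 0.62 * sqrt(28.6)
= 3.316 MPa

3.316


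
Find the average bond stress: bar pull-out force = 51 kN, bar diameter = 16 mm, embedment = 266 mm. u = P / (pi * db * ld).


u = P / (pi * db * ld)
= 51 * 1000 / (pi * 16 * 266)
= 3.814 MPa

3.814


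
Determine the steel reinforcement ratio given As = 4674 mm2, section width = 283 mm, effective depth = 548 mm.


rho = As / (b * d)
= 4674 / (283 * 548)
= 0.0301

0.0301


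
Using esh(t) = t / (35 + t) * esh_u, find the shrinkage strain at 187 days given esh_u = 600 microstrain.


esh(187) = 187 / (35 + 187) * 600
= 187 / 222 * 600
= 505.4 microstrain

505.4


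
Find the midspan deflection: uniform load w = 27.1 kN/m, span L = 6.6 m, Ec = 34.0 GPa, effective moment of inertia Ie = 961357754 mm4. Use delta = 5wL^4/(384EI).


Convert: L = 6.6 m = 6600 mm, Ec = 34.0 GPa = 34000 MPa
delta = 5 * 27.1 * 6600^4 / (384 * 34000 * 961357754)
= 20.48 mm

20.48


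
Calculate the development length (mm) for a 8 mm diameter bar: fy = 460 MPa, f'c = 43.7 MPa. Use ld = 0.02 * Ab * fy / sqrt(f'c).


Ab = pi * 8^2 / 4 = 50.265 mm2
ld = 0.02 * 50.265 * 460 / sqrt(43.7)
= 70.0 mm

70.0


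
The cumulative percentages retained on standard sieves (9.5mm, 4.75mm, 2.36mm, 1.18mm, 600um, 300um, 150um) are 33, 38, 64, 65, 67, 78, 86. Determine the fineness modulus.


FM = sum(cumulative % retained) / 100
= 431 / 100
= 4.31

4.31


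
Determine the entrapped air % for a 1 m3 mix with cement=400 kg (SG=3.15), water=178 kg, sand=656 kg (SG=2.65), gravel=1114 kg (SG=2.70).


Vol cement = 400 / (3.15 * 1000) = 0.126984 m3
Vol water = 178 / 1000 = 0.178 m3
Vol sand = 656 / (2.65 * 1000) = 0.247547 m3
Vol gravel = 1114 / (2.70 * 1000) = 0.412593 m3
Total solid + water volume = 0.965124 m3
Air = (1 - 0.965124) * 100 = 3.49%

3.49


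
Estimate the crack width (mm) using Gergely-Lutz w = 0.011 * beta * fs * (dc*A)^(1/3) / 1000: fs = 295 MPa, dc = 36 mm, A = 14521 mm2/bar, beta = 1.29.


w = 0.011 * beta * fs * (dc * A)^(1/3) / 1000
= 0.011 * 1.29 * 295 * (36 * 14521)^(1/3) / 1000
= 0.337 mm

0.337


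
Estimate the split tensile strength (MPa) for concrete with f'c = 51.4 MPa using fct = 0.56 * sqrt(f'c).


fct = 0.56 * sqrt(51.4)
= 0.56 * 7.169
= 4.015 MPa

4.015


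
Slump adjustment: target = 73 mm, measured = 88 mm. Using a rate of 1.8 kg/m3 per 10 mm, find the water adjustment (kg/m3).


Difference = 73 - 88 = -15 mm
Water adjustment = -15 * 1.8 / 10 = -2.7 kg/m3

-2.7


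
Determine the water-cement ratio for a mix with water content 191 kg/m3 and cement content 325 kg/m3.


w/c = water / cement
w/c = 191 / 325 = 0.588

0.588


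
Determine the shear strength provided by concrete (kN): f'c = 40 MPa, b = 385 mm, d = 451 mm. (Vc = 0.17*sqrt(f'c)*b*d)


Vc = 0.17 * sqrt(40) * 385 * 451 / 1000
= 186.69 kN

186.69


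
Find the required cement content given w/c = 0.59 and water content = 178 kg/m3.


Cement = water / (w/c)
= 178 / 0.59
= 301.7 kg/m3

301.7


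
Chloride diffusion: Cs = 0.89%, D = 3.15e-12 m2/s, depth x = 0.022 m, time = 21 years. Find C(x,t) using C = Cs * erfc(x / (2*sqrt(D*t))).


t_seconds = 21 * 365.25 * 24 * 3600 = 662709600.0 s
arg = 0.022 / (2 * sqrt(3.15e-12 * 662709600.0))
= 0.2408
erfc(0.2408) = 0.7335
C = 0.89 * 0.7335 = 0.6528%

0.6528


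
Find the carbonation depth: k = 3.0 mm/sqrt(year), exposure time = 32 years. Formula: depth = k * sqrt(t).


depth = k * sqrt(t)
= 3.0 * sqrt(32)
= 16.97 mm

16.97


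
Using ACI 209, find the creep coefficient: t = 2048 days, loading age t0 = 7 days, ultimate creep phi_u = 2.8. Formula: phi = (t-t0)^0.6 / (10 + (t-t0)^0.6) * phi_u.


dt = 2048 - 7 = 2041
phi = 2041^0.6 / (10 + 2041^0.6) * 2.8
= 2.538

2.538


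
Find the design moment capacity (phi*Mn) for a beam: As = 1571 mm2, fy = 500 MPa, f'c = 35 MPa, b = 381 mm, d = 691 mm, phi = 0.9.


a = As * fy / (0.85 * f'c * b)
= 1571 * 500 / (0.85 * 35 * 381)
= 69.3002 mm
Mn = As * fy * (d - a/2) / 10^6
= 515.5629 kN-m
phi*Mn = 0.9 * 515.5629 = 464.01 kN-m

464.01


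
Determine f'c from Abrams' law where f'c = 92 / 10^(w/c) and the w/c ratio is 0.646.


f'c = 92 / 10^0.646
= 92 / 4.426
= 20.79 MPa

20.79


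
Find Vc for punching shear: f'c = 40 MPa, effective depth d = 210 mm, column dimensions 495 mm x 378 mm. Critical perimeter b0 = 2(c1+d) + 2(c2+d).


b0 = 2*(495 + 210) + 2*(378 + 210) = 2586 mm
Vc = 0.33 * sqrt(40) * 2586 * 210 / 1000
= 1133.42 kN

1133.42


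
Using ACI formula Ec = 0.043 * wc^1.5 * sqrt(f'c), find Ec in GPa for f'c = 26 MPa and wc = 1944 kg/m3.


Ec = 0.043 * 1944^1.5 * sqrt(26) / 1000
= 18.79 GPa

18.79


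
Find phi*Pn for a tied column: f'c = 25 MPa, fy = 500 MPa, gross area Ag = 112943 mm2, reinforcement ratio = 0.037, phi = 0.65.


Ast = rho * Ag = 0.037 * 112943 = 4178.891 mm2
phi*Pn = 0.65 * 0.80 * (0.85 * 25 * (112943 - 4178.891) + 500 * 4178.891) / 1000
= 2288.36 kN

2288.36


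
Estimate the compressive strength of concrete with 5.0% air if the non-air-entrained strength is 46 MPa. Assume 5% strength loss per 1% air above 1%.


Strength loss = (5.0 - 1) * 5 = 20.0%
f'c = 46 * (1 - 20.0/100)
= 36.8 MPa

36.8


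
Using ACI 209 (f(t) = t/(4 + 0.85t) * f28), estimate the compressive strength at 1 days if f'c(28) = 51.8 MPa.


f(1) = 1 / (4 + 0.85 * 1) * 51.8
= 1 / 4.85 * 51.8
= 10.68 MPa

10.68


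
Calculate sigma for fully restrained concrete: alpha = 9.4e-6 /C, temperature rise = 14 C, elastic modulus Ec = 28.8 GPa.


sigma = alpha * dT * Ec
= 9.4e-6 * 14 * 28.8 * 1000
= 3.79 MPa

3.79


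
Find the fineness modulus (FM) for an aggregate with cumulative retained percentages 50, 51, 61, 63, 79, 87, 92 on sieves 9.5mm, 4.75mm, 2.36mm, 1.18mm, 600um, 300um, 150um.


FM = sum(cumulative % retained) / 100
= 483 / 100
= 4.83

4.83


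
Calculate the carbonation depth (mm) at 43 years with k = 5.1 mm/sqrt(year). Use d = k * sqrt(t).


depth = k * sqrt(t)
= 5.1 * sqrt(43)
= 33.44 mm

33.44


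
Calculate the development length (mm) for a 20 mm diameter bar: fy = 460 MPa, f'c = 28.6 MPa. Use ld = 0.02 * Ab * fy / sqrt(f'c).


Ab = pi * 20^2 / 4 = 314.159 mm2
ld = 0.02 * 314.159 * 460 / sqrt(28.6)
= 540.4 mm

540.4


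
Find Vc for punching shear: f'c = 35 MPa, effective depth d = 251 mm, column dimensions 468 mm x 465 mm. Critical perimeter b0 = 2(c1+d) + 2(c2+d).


b0 = 2*(468 + 251) + 2*(465 + 251) = 2870 mm
Vc = 0.33 * sqrt(35) * 2870 * 251 / 1000
= 1406.38 kN

1406.38


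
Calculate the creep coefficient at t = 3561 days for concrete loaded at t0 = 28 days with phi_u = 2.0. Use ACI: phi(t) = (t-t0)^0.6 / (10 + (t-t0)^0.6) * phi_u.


dt = 3561 - 28 = 3533
phi = 3533^0.6 / (10 + 3533^0.6) * 2.0
= 1.862

1.862


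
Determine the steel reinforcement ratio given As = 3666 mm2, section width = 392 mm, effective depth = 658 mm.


rho = As / (b * d)
= 3666 / (392 * 658)
= 0.0142

0.0142


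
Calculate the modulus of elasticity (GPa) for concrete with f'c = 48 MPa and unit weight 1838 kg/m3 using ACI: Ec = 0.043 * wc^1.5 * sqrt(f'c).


Ec = 0.043 * 1838^1.5 * sqrt(48) / 1000
= 23.48 GPa

23.48


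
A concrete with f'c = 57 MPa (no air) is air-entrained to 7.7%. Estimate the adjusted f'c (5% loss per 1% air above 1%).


Strength loss = (7.7 - 1) * 5 = 33.5%
f'c = 57 * (1 - 33.5/100)
= 37.91 MPa

37.91


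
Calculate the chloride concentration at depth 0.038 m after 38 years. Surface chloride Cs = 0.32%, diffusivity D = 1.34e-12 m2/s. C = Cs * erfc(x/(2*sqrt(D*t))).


t_seconds = 38 * 365.25 * 24 * 3600 = 1199188800.0 s
arg = 0.038 / (2 * sqrt(1.34e-12 * 1199188800.0))
= 0.474
erfc(0.474) = 0.5027
C = 0.32 * 0.5027 = 0.1609%

0.1609


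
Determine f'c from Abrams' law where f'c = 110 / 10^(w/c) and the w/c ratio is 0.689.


f'c = 110 / 10^0.689
= 110 / 4.887
= 22.51 MPa

22.51


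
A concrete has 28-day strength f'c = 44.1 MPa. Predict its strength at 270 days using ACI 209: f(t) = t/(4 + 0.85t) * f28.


f(270) = 270 / (4 + 0.85 * 270) * 44.1
= 270 / 233.5 * 44.1
= 50.99 MPa

50.99


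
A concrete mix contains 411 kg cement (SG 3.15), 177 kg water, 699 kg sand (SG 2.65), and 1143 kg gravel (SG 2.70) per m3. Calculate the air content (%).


Vol cement = 411 / (3.15 * 1000) = 0.130476 m3
Vol water = 177 / 1000 = 0.177 m3
Vol sand = 699 / (2.65 * 1000) = 0.263774 m3
Vol gravel = 1143 / (2.70 * 1000) = 0.423333 m3
Total solid + water volume = 0.994583 m3
Air = (1 - 0.994583) * 100 = 0.54%

0.54


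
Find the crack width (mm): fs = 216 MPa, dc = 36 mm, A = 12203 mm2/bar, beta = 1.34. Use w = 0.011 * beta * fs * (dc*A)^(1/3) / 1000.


w = 0.011 * beta * fs * (dc * A)^(1/3) / 1000
= 0.011 * 1.34 * 216 * (36 * 12203)^(1/3) / 1000
= 0.242 mm

0.242


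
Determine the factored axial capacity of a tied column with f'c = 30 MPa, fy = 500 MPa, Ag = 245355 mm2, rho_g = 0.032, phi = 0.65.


Ast = rho * Ag = 0.032 * 245355 = 7851.36 mm2
phi*Pn = 0.65 * 0.80 * (0.85 * 30 * (245355 - 7851.36) + 500 * 7851.36) / 1000
= 5190.65 kN

5190.65


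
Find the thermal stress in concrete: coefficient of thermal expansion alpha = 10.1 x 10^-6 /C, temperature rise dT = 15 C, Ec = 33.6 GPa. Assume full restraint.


sigma = alpha * dT * Ec
= 10.1e-6 * 15 * 33.6 * 1000
= 5.09 MPa

5.09


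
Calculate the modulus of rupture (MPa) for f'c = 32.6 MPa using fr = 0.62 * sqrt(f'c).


fr = 0.62 * sqrt(32.6)
= 3.54 MPa

3.54


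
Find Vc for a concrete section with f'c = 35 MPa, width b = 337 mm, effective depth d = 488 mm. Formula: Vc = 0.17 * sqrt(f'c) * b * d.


Vc = 0.17 * sqrt(35) * 337 * 488 / 1000
= 165.4 kN

165.4


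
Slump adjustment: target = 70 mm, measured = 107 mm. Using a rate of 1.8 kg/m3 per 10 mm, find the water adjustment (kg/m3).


Difference = 70 - 107 = -37 mm
Water adjustment = -37 * 1.8 / 10 = -6.7 kg/m3

-6.7


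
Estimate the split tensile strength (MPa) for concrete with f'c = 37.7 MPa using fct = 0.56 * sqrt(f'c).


fct = 0.56 * sqrt(37.7)
= 0.56 * 6.14
= 3.438 MPa

3.438


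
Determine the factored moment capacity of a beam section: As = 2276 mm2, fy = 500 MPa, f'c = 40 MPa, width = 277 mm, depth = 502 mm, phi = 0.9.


a = As * fy / (0.85 * f'c * b)
= 2276 * 500 / (0.85 * 40 * 277)
= 120.8324 mm
Mn = As * fy * (d - a/2) / 10^6
= 502.5223 kN-m
phi*Mn = 0.9 * 502.5223 = 452.27 kN-m

452.27


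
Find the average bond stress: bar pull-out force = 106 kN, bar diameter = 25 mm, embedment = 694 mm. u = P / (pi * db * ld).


u = P / (pi * db * ld)
= 106 * 1000 / (pi * 25 * 694)
= 1.945 MPa

1.945


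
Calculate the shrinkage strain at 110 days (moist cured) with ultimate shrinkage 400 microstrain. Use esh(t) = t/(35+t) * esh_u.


esh(110) = 110 / (35 + 110) * 400
= 110 / 145 * 400
= 303.4 microstrain

303.4


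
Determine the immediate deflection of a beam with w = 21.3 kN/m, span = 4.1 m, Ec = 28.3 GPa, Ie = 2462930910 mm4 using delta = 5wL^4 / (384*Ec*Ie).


Convert: L = 4.1 m = 4100 mm, Ec = 28.3 GPa = 28300 MPa
delta = 5 * 21.3 * 4100^4 / (384 * 28300 * 2462930910)
= 1.12 mm

1.12


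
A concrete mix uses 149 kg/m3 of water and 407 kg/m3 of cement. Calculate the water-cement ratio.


w/c = water / cement
w/c = 149 / 407 = 0.366

0.366


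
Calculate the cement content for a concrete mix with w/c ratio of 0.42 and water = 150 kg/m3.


Cement = water / (w/c)
= 150 / 0.42
= 357.1 kg/m3

357.1


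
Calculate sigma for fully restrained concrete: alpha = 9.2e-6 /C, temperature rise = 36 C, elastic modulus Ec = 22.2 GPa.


sigma = alpha * dT * Ec
= 9.2e-6 * 36 * 22.2 * 1000
= 7.353 MPa

7.353


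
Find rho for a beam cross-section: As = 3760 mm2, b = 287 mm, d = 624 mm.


rho = As / (b * d)
= 3760 / (287 * 624)
= 0.021

0.021


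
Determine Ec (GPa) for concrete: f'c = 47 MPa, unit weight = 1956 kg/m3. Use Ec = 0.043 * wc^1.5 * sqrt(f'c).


Ec = 0.043 * 1956^1.5 * sqrt(47) / 1000
= 25.5 GPa

25.5


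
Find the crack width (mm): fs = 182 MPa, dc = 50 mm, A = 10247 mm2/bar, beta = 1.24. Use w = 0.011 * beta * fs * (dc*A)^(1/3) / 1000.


w = 0.011 * beta * fs * (dc * A)^(1/3) / 1000
= 0.011 * 1.24 * 182 * (50 * 10247)^(1/3) / 1000
= 0.199 mm

0.199


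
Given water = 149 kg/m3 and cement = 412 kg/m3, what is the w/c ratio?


w/c = water / cement
w/c = 149 / 412 = 0.362

0.362


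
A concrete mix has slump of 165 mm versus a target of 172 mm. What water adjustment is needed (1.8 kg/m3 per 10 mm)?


Difference = 172 - 165 = 7 mm
Water adjustment = 7 * 1.8 / 10 = 1.3 kg/m3

1.3


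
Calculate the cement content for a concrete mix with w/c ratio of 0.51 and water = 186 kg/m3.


Cement = water / (w/c)
= 186 / 0.51
= 364.7 kg/m3

364.7


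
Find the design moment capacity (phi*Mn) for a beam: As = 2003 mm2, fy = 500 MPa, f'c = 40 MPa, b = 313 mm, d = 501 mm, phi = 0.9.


a = As * fy / (0.85 * f'c * b)
= 2003 * 500 / (0.85 * 40 * 313)
= 94.1083 mm
Mn = As * fy * (d - a/2) / 10^6
= 454.6268 kN-m
phi*Mn = 0.9 * 454.6268 = 409.16 kN-m

409.16


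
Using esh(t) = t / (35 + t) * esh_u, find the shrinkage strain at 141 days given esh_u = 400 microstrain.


esh(141) = 141 / (35 + 141) * 400
= 141 / 176 * 400
= 320.5 microstrain

320.5


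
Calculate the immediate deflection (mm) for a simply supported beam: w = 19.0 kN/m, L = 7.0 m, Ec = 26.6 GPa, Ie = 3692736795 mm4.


Convert: L = 7.0 m = 7000 mm, Ec = 26.6 GPa = 26600 MPa
delta = 5 * 19.0 * 7000^4 / (384 * 26600 * 3692736795)
= 6.05 mm

6.05


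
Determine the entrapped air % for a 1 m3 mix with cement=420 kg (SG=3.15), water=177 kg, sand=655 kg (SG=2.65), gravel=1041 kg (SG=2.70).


Vol cement = 420 / (3.15 * 1000) = 0.133333 m3
Vol water = 177 / 1000 = 0.177 m3
Vol sand = 655 / (2.65 * 1000) = 0.24717 m3
Vol gravel = 1041 / (2.70 * 1000) = 0.385556 m3
Total solid + water volume = 0.943059 m3
Air = (1 - 0.943059) * 100 = 5.69%

5.69


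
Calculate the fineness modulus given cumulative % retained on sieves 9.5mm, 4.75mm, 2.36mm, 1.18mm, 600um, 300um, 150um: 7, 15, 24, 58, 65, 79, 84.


FM = sum(cumulative % retained) / 100
= 332 / 100
= 3.32

3.32


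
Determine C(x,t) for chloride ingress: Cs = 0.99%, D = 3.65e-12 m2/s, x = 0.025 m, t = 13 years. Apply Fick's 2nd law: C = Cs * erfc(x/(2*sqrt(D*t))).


t_seconds = 13 * 365.25 * 24 * 3600 = 410248800.0 s
arg = 0.025 / (2 * sqrt(3.65e-12 * 410248800.0))
= 0.323
erfc(0.323) = 0.6478
C = 0.99 * 0.6478 = 0.6413%

0.6413


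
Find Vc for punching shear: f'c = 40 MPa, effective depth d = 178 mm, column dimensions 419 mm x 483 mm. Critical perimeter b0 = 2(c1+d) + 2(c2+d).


b0 = 2*(419 + 178) + 2*(483 + 178) = 2516 mm
Vc = 0.33 * sqrt(40) * 2516 * 178 / 1000
= 934.71 kN

934.71


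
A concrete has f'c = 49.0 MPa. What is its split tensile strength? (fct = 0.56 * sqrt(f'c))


fct = 0.56 * sqrt(49.0)
= 0.56 * 7.0
= 3.92 MPa

3.92


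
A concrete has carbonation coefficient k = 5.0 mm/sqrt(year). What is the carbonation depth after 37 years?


depth = k * sqrt(t)
= 5.0 * sqrt(37)
= 30.41 mm

30.41


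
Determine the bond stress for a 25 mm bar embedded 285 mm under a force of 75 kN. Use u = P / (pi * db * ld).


u = P / (pi * db * ld)
= 75 * 1000 / (pi * 25 * 285)
= 3.351 MPa

3.351


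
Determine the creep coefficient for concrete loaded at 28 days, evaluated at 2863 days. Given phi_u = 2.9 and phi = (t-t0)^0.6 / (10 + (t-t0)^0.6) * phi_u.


dt = 2863 - 28 = 2835
phi = 2835^0.6 / (10 + 2835^0.6) * 2.9
= 2.673

2.673


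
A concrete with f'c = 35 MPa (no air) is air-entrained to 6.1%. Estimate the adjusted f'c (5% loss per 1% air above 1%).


Strength loss = (6.1 - 1) * 5 = 25.5%
f'c = 35 * (1 - 25.5/100)
= 26.07 MPa

26.07


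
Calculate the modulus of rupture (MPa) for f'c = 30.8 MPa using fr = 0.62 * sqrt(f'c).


fr = 0.62 * sqrt(30.8)
= 3.441 MPa

3.441


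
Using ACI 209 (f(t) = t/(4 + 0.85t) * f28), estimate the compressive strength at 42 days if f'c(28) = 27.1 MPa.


f(42) = 42 / (4 + 0.85 * 42) * 27.1
= 42 / 39.7 * 27.1
= 28.67 MPa

28.67


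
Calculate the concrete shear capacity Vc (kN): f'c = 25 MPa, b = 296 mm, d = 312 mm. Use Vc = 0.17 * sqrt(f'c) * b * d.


Vc = 0.17 * sqrt(25) * 296 * 312 / 1000
= 78.5 kN

78.5


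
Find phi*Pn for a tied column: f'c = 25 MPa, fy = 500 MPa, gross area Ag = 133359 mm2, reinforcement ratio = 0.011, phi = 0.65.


Ast = rho * Ag = 0.011 * 133359 = 1466.949 mm2
phi*Pn = 0.65 * 0.80 * (0.85 * 25 * (133359 - 1466.949) + 500 * 1466.949) / 1000
= 1838.81 kN

1838.81


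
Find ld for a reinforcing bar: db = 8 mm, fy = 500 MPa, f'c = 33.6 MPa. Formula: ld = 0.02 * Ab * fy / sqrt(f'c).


Ab = pi * 8^2 / 4 = 50.265 mm2
ld = 0.02 * 50.265 * 500 / sqrt(33.6)
= 86.7 mm

86.7


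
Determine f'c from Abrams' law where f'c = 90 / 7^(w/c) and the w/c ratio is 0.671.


f'c = 90 / 7^0.671
= 90 / 3.69
= 24.39 MPa

24.39


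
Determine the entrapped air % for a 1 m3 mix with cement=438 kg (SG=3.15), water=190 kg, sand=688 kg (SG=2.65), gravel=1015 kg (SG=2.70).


Vol cement = 438 / (3.15 * 1000) = 0.139048 m3
Vol water = 190 / 1000 = 0.19 m3
Vol sand = 688 / (2.65 * 1000) = 0.259623 m3
Vol gravel = 1015 / (2.70 * 1000) = 0.375926 m3
Total solid + water volume = 0.964596 m3
Air = (1 - 0.964596) * 100 = 3.54%

3.54


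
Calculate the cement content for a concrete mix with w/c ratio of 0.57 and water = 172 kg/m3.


Cement = water / (w/c)
= 172 / 0.57
= 301.8 kg/m3

301.8


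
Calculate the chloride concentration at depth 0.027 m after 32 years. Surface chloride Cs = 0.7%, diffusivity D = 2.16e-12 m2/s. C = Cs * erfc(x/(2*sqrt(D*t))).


t_seconds = 32 * 365.25 * 24 * 3600 = 1009843200.0 s
arg = 0.027 / (2 * sqrt(2.16e-12 * 1009843200.0))
= 0.2891
erfc(0.2891) = 0.6827
C = 0.7 * 0.6827 = 0.4779%

0.4779


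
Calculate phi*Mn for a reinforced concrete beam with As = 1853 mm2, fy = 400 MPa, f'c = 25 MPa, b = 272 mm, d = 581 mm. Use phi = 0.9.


a = As * fy / (0.85 * f'c * b)
= 1853 * 400 / (0.85 * 25 * 272)
= 128.2353 mm
Mn = As * fy * (d - a/2) / 10^6
= 383.1132 kN-m
phi*Mn = 0.9 * 383.1132 = 344.8 kN-m

344.8


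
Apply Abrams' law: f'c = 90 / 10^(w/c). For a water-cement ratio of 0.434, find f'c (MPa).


f'c = 90 / 10^0.434
= 90 / 2.716
= 33.13 MPa

33.13


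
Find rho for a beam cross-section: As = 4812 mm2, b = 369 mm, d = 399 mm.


rho = As / (b * d)
= 4812 / (369 * 399)
= 0.0327

0.0327


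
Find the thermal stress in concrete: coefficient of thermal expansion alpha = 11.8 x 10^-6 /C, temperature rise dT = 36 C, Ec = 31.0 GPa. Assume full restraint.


sigma = alpha * dT * Ec
= 11.8e-6 * 36 * 31.0 * 1000
= 13.169 MPa

13.169


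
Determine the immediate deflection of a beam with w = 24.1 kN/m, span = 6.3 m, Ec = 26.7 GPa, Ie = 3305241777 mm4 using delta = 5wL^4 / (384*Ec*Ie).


Convert: L = 6.3 m = 6300 mm, Ec = 26.7 GPa = 26700 MPa
delta = 5 * 24.1 * 6300^4 / (384 * 26700 * 3305241777)
= 5.6 mm

5.6


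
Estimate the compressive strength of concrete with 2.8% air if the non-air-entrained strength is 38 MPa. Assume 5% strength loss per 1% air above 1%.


Strength loss = (2.8 - 1) * 5 = 9.0%
f'c = 38 * (1 - 9.0/100)
= 34.58 MPa

34.58


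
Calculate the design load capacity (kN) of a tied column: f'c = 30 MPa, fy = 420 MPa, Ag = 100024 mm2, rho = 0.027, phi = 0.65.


Ast = rho * Ag = 0.027 * 100024 = 2700.648 mm2
phi*Pn = 0.65 * 0.80 * (0.85 * 30 * (100024 - 2700.648) + 420 * 2700.648) / 1000
= 1880.33 kN

1880.33


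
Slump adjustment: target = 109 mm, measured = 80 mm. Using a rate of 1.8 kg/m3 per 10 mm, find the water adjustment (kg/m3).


Difference = 109 - 80 = 29 mm
Water adjustment = 29 * 1.8 / 10 = 5.2 kg/m3

5.2


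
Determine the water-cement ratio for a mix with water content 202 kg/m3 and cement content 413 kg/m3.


w/c = water / cement
w/c = 202 / 413 = 0.489

0.489


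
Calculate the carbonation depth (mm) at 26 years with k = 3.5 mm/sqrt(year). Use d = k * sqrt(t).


depth = k * sqrt(t)
= 3.5 * sqrt(26)
= 17.85 mm

17.85


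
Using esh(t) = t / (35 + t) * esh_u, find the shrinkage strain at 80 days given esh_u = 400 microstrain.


esh(80) = 80 / (35 + 80) * 400
= 80 / 115 * 400
= 278.3 microstrain

278.3


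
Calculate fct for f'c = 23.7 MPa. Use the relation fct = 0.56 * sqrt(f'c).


fct = 0.56 * sqrt(23.7)
= 0.56 * 4.868
= 2.726 MPa

2.726


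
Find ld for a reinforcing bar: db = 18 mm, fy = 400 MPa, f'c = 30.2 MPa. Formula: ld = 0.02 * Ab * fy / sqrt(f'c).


Ab = pi * 18^2 / 4 = 254.469 mm2
ld = 0.02 * 254.469 * 400 / sqrt(30.2)
= 370.4 mm

370.4


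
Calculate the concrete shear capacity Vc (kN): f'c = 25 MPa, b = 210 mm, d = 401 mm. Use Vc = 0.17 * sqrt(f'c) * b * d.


Vc = 0.17 * sqrt(25) * 210 * 401 / 1000
= 71.58 kN

71.58


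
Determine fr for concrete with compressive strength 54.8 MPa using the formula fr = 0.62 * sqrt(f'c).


fr = 0.62 * sqrt(54.8)
= 4.59 MPa

4.59


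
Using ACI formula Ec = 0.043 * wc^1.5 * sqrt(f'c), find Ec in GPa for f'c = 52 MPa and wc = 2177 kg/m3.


Ec = 0.043 * 2177^1.5 * sqrt(52) / 1000
= 31.5 GPa

31.5


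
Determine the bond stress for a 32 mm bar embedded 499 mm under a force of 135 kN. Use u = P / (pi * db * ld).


u = P / (pi * db * ld)
= 135 * 1000 / (pi * 32 * 499)
= 2.691 MPa

2.691


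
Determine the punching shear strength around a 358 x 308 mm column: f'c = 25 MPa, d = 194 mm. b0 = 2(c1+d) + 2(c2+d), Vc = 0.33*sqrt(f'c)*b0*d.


b0 = 2*(358 + 194) + 2*(308 + 194) = 2108 mm
Vc = 0.33 * sqrt(25) * 2108 * 194 / 1000
= 674.77 kN

674.77


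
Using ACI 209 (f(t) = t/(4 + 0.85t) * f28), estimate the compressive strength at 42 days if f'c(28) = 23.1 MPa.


f(42) = 42 / (4 + 0.85 * 42) * 23.1
= 42 / 39.7 * 23.1
= 24.44 MPa

24.44


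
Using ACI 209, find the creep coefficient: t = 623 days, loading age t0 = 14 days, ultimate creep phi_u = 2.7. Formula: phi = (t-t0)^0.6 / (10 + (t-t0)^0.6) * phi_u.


dt = 623 - 14 = 609
phi = 609^0.6 / (10 + 609^0.6) * 2.7
= 2.225

2.225


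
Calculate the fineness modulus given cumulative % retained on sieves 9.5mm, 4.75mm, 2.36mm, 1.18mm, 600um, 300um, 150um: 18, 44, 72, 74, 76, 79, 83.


FM = sum(cumulative % retained) / 100
= 446 / 100
= 4.46

4.46


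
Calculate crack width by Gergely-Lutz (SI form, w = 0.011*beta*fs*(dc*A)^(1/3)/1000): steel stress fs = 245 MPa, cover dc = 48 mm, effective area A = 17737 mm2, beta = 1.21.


w = 0.011 * beta * fs * (dc * A)^(1/3) / 1000
= 0.011 * 1.21 * 245 * (48 * 17737)^(1/3) / 1000
= 0.309 mm

0.309


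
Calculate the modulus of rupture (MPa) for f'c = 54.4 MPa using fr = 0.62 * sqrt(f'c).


fr = 0.62 * sqrt(54.4)
= 4.573 MPa

4.573


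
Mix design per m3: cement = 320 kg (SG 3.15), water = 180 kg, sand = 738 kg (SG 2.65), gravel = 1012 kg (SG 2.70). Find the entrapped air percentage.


Vol cement = 320 / (3.15 * 1000) = 0.101587 m3
Vol water = 180 / 1000 = 0.18 m3
Vol sand = 738 / (2.65 * 1000) = 0.278491 m3
Vol gravel = 1012 / (2.70 * 1000) = 0.374815 m3
Total solid + water volume = 0.934893 m3
Air = (1 - 0.934893) * 100 = 6.51%

6.51


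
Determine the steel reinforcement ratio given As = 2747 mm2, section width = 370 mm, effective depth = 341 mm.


rho = As / (b * d)
= 2747 / (370 * 341)
= 0.0218

0.0218


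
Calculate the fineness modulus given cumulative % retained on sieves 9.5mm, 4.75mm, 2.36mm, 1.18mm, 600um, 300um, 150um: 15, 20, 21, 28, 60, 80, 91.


FM = sum(cumulative % retained) / 100
= 315 / 100
= 3.15

3.15


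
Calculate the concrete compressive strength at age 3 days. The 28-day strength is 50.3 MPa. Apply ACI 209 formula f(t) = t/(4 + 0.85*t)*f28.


f(3) = 3 / (4 + 0.85 * 3) * 50.3
= 3 / 6.55 * 50.3
= 23.04 MPa

23.04


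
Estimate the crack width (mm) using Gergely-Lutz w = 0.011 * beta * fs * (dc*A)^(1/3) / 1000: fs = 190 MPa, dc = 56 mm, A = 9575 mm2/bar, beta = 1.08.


w = 0.011 * beta * fs * (dc * A)^(1/3) / 1000
= 0.011 * 1.08 * 190 * (56 * 9575)^(1/3) / 1000
= 0.183 mm

0.183


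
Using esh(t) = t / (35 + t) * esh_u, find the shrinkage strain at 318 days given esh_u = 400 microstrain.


esh(318) = 318 / (35 + 318) * 400
= 318 / 353 * 400
= 360.3 microstrain

360.3


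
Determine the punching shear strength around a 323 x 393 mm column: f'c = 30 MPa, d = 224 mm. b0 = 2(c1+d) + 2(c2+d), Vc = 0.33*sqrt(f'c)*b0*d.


b0 = 2*(323 + 224) + 2*(393 + 224) = 2328 mm
Vc = 0.33 * sqrt(30) * 2328 * 224 / 1000
= 942.55 kN

942.55


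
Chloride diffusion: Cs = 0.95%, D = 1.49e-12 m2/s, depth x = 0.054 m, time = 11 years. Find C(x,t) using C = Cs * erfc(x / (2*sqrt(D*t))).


t_seconds = 11 * 365.25 * 24 * 3600 = 347133600.0 s
arg = 0.054 / (2 * sqrt(1.49e-12 * 347133600.0))
= 1.1872
erfc(1.1872) = 0.0932
C = 0.95 * 0.0932 = 0.0885%

0.0885


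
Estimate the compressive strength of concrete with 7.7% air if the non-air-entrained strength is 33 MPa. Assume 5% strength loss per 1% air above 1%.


Strength loss = (7.7 - 1) * 5 = 33.5%
f'c = 33 * (1 - 33.5/100)
= 21.95 MPa

21.95


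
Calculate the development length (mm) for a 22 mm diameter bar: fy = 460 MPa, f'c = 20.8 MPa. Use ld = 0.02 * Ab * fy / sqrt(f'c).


Ab = pi * 22^2 / 4 = 380.133 mm2
ld = 0.02 * 380.133 * 460 / sqrt(20.8)
= 766.8 mm

766.8


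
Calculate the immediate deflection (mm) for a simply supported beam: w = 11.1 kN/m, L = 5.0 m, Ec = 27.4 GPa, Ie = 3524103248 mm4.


Convert: L = 5.0 m = 5000 mm, Ec = 27.4 GPa = 27400 MPa
delta = 5 * 11.1 * 5000^4 / (384 * 27400 * 3524103248)
= 0.94 mm

0.94


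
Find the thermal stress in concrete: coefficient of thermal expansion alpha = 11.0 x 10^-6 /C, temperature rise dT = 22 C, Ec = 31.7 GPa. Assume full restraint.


sigma = alpha * dT * Ec
= 11.0e-6 * 22 * 31.7 * 1000
= 7.671 MPa

7.671


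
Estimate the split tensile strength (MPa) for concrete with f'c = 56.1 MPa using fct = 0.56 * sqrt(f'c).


fct = 0.56 * sqrt(56.1)
= 0.56 * 7.49
= 4.194 MPa

4.194


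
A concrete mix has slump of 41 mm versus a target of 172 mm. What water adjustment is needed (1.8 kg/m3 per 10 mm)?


Difference = 172 - 41 = 131 mm
Water adjustment = 131 * 1.8 / 10 = 23.6 kg/m3

23.6


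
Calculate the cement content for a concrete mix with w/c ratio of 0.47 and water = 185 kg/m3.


Cement = water / (w/c)
= 185 / 0.47
= 393.6 kg/m3

393.6


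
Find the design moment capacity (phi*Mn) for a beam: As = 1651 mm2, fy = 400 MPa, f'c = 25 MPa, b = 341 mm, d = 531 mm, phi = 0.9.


a = As * fy / (0.85 * f'c * b)
= 1651 * 400 / (0.85 * 25 * 341)
= 91.1368 mm
Mn = As * fy * (d - a/2) / 10^6
= 320.579 kN-m
phi*Mn = 0.9 * 320.579 = 288.52 kN-m

288.52


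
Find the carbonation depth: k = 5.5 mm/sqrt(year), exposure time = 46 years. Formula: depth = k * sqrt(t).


depth = k * sqrt(t)
= 5.5 * sqrt(46)
= 37.3 mm

37.3


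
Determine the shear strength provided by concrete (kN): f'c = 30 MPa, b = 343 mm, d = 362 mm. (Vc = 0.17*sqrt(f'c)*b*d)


Vc = 0.17 * sqrt(30) * 343 * 362 / 1000
= 115.61 kN

115.61


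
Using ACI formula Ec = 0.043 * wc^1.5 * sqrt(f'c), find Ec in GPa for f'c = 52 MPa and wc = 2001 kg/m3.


Ec = 0.043 * 2001^1.5 * sqrt(52) / 1000
= 27.75 GPa

27.75
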